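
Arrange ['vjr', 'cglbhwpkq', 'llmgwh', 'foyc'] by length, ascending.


Compute lengths:
  'vjr' has length 3
  'cglbhwpkq' has length 9
  'llmgwh' has length 6
  'foyc' has length 4
Lengths in increasing order: 3 < 4 < 6 < 9
Listing the words in that order gives the answer.
Final answer: ['vjr', 'foyc', 'llmgwh', 'cglbhwpkq']


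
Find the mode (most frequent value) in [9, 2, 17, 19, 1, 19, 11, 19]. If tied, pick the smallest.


Count the frequency of each value:
  1 appears 1 time(s)
  2 appears 1 time(s)
  9 appears 1 time(s)
  11 appears 1 time(s)
  17 appears 1 time(s)
  19 appears 3 time(s)
Maximum frequency is 3.
Only 19 reaches that frequency, so it is the mode.
Final answer: 19


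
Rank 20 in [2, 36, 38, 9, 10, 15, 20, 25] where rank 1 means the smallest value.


Sort ascending: [2, 9, 10, 15, 20, 25, 36, 38]
Find 20 in the sorted list.
20 is at position 5 (1-indexed).
Final answer: 5


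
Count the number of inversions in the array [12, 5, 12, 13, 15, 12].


For each element, count the later elements that are smaller than it:
  12 (index 0): smaller elements after it = [5] -> 1
  5 (index 1): smaller elements after it = [] -> 0
  12 (index 2): smaller elements after it = [] -> 0
  13 (index 3): smaller elements after it = [12] -> 1
  15 (index 4): smaller elements after it = [12] -> 1
Total inversions = 1 + 0 + 0 + 1 + 1 = 3
Final answer: 3


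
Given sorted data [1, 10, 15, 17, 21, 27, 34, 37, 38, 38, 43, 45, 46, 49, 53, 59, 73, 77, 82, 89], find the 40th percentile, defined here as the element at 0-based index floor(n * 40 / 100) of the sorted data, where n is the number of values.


The dataset has n = 20 elements.
Index = floor(20 * 40 / 100) = floor(800 / 100) = floor(8) = 8
Counting from index 0 in the sorted data, the element at index 8 is 38.
Final answer: 38


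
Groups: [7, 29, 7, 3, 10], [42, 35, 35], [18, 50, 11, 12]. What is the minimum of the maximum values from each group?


Find max of each group:
  Group 1: [7, 29, 7, 3, 10] -> max = 29
  Group 2: [42, 35, 35] -> max = 42
  Group 3: [18, 50, 11, 12] -> max = 50
Maxes: [29, 42, 50]
Minimum of maxes = 29
Final answer: 29


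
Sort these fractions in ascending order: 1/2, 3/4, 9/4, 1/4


Convert to decimal for comparison:
  1/2 = 0.5
  3/4 = 0.75
  9/4 = 2.25
  1/4 = 0.25
Decimals in increasing order: 0.25 < 0.5 < 0.75 < 2.25
Writing each back as its fraction gives the sorted order.
Final answer: 1/4, 1/2, 3/4, 9/4


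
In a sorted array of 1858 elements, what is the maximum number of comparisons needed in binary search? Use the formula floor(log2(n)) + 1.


Binary search halves the search space each step.
Maximum comparisons = floor(log2(1858)) + 1
log2(1858) = 10.8595
floor(log2(1858)) = 10, so 10 + 1 = 11
Final answer: 11


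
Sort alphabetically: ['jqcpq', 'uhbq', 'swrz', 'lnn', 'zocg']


Compare strings character by character (the first differing letter decides):
  'jqcpq' < 'lnn' since 'j' < 'l' at position 1
  'lnn' < 'swrz' since 'l' < 's' at position 1
  'swrz' < 'uhbq' since 's' < 'u' at position 1
  'uhbq' < 'zocg' since 'u' < 'z' at position 1
Chaining these comparisons gives the alphabetical order.
Final answer: ['jqcpq', 'lnn', 'swrz', 'uhbq', 'zocg']


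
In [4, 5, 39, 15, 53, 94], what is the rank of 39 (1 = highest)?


Sort descending: [94, 53, 39, 15, 5, 4]
Find 39 in the sorted list.
39 is at position 3.
Final answer: 3


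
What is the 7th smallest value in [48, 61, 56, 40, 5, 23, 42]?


Sort ascending: [5, 23, 40, 42, 48, 56, 61]
The 7th element (1-indexed) is at index 6.
Value = 61
Final answer: 61


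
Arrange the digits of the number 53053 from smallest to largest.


The number 53053 has digits: 5, 3, 0, 5, 3
Sorted: 0, 3, 3, 5, 5
Joining the sorted digits gives the result.
Final answer: 03355


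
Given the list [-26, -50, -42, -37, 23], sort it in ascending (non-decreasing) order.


Original list: [-26, -50, -42, -37, 23]
Repeatedly take the smallest remaining element:
  Remaining [-26, -50, -42, -37, 23] -> smallest is -50
  Remaining [-26, -42, -37, 23] -> smallest is -42
  Remaining [-26, -37, 23] -> smallest is -37
  Remaining [-26, 23] -> smallest is -26
  Remaining [23] -> smallest is 23
Collecting the picks in order gives the sorted list.
Final answer: [-50, -42, -37, -26, 23]


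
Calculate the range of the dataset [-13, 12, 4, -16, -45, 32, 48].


Maximum value: 48
Minimum value: -45
Range = 48 - (-45) = 93
Final answer: 93


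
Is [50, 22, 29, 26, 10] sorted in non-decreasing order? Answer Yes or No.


Check consecutive pairs:
  50 <= 22? False
  22 <= 29? True
  29 <= 26? False
  26 <= 10? False
3 consecutive pair(s) are out of order, so the list is not sorted.
Final answer: No


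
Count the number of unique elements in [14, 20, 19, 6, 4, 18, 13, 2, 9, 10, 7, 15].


List all unique values:
Distinct values: [2, 4, 6, 7, 9, 10, 13, 14, 15, 18, 19, 20]
Count = 12
Final answer: 12


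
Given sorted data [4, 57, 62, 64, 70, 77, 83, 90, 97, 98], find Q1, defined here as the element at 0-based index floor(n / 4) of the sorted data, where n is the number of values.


The list has n = 10 elements.
Q1 index = floor(10 / 4) = floor(2.5) = 2
Counting from index 0 in the sorted data, the element at index 2 is 62.
Final answer: 62


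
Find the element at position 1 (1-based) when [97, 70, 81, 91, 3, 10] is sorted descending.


Sort descending: [97, 91, 81, 70, 10, 3]
The 1st element (1-indexed) is at index 0.
Value = 97
Final answer: 97


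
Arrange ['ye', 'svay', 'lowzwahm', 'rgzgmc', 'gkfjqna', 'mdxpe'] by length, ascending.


Compute lengths:
  'ye' has length 2
  'svay' has length 4
  'lowzwahm' has length 8
  'rgzgmc' has length 6
  'gkfjqna' has length 7
  'mdxpe' has length 5
Lengths in increasing order: 2 < 4 < 5 < 6 < 7 < 8
Listing the words in that order gives the answer.
Final answer: ['ye', 'svay', 'mdxpe', 'rgzgmc', 'gkfjqna', 'lowzwahm']


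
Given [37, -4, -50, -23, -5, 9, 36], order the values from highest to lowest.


Original list: [37, -4, -50, -23, -5, 9, 36]
Repeatedly take the largest remaining element:
  Remaining [37, -4, -50, -23, -5, 9, 36] -> largest is 37
  Remaining [-4, -50, -23, -5, 9, 36] -> largest is 36
  Remaining [-4, -50, -23, -5, 9] -> largest is 9
  Remaining [-4, -50, -23, -5] -> largest is -4
  Remaining [-50, -23, -5] -> largest is -5
  Remaining [-50, -23] -> largest is -23
  Remaining [-50] -> largest is -50
Collecting the picks in order gives the descending list.
Final answer: [37, 36, 9, -4, -5, -23, -50]


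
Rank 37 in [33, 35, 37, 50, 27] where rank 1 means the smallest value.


Sort ascending: [27, 33, 35, 37, 50]
Find 37 in the sorted list.
37 is at position 4 (1-indexed).
Final answer: 4


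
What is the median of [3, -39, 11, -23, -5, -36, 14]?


First, sort the list: [-39, -36, -23, -5, 3, 11, 14]
The list has 7 elements (odd count).
The middle index is 3 (0-based), and the element there is -5.
Final answer: -5


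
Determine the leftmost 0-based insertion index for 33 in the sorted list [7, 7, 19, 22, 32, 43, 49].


List is sorted: [7, 7, 19, 22, 32, 43, 49]
We need the leftmost position where 33 can be inserted, i.e. the first index whose element is >= 33 (or the end of the list if none is).
Binary search with low=0, high=7 (0-based indices):
  low=0, high=7, mid=3: a[3]=22 < 33, so low = 4
  low=4, high=7, mid=5: a[5]=43 >= 33, so high = 5
  low=4, high=5, mid=4: a[4]=32 < 33, so low = 5
Now low = high = 5, so the insertion index is 5.
Final answer: 5


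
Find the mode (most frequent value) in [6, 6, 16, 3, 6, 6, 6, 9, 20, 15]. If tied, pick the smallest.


Count the frequency of each value:
  3 appears 1 time(s)
  6 appears 5 time(s)
  9 appears 1 time(s)
  15 appears 1 time(s)
  16 appears 1 time(s)
  20 appears 1 time(s)
Maximum frequency is 5.
Only 6 reaches that frequency, so it is the mode.
Final answer: 6


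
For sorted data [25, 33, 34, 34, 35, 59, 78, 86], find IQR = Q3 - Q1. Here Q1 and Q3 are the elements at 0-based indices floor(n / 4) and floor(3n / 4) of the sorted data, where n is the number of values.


The data has n = 8 elements.
Q1 index = floor(8 / 4) = floor(2) = 2; Q3 index = floor(3 * 8 / 4) = floor(6) = 6
Q1 = element at index 2 = 34
Q3 = element at index 6 = 78
IQR = 78 - 34 = 44
Final answer: 44


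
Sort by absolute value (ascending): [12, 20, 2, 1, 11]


Compute absolute values:
  |12| = 12
  |20| = 20
  |2| = 2
  |1| = 1
  |11| = 11
Absolute values in increasing order: 1 < 2 < 11 < 12 < 20
Listing the original numbers in that order gives the answer.
Final answer: [1, 2, 11, 12, 20]


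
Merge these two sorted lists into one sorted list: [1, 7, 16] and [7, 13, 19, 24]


List A: [1, 7, 16]
List B: [7, 13, 19, 24]
Repeatedly compare the front elements and take the smaller:
  1 vs 7 -> take 1
  7 vs 7 -> take 7
  16 vs 7 -> take 7
  16 vs 13 -> take 13
  16 vs 19 -> take 16
  A is exhausted; append the rest of B: [19, 24]
Final answer: [1, 7, 7, 13, 16, 19, 24]


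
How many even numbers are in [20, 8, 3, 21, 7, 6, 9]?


Check each element:
  20 is even
  8 is even
  3 is odd
  21 is odd
  7 is odd
  6 is even
  9 is odd
Evens: [20, 8, 6]
Count of evens = 3
Final answer: 3


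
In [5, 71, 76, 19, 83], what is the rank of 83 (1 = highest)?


Sort descending: [83, 76, 71, 19, 5]
Find 83 in the sorted list.
83 is at position 1.
Final answer: 1


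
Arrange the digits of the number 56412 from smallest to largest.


The number 56412 has digits: 5, 6, 4, 1, 2
Sorted: 1, 2, 4, 5, 6
Joining the sorted digits gives the result.
Final answer: 12456


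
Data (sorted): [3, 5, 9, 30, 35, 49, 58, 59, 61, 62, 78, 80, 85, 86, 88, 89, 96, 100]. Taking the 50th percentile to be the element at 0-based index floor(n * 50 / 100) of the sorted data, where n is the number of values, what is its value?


The dataset has n = 18 elements.
Index = floor(18 * 50 / 100) = floor(900 / 100) = floor(9) = 9
Counting from index 0 in the sorted data, the element at index 9 is 62.
Final answer: 62


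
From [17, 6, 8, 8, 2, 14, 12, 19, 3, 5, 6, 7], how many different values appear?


List all unique values:
Distinct values: [2, 3, 5, 6, 7, 8, 12, 14, 17, 19]
Count = 10
Final answer: 10


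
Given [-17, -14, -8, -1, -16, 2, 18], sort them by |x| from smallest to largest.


Compute absolute values:
  |-17| = 17
  |-14| = 14
  |-8| = 8
  |-1| = 1
  |-16| = 16
  |2| = 2
  |18| = 18
Absolute values in increasing order: 1 < 2 < 8 < 14 < 16 < 17 < 18
Listing the original numbers in that order gives the answer.
Final answer: [-1, 2, -8, -14, -16, -17, 18]


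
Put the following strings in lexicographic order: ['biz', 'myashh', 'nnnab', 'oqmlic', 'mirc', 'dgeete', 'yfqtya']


Compare strings character by character (the first differing letter decides):
  'biz' < 'dgeete' since 'b' < 'd' at position 1
  'dgeete' < 'mirc' since 'd' < 'm' at position 1
  'mirc' < 'myashh' since 'i' < 'y' at position 2
  'myashh' < 'nnnab' since 'm' < 'n' at position 1
  'nnnab' < 'oqmlic' since 'n' < 'o' at position 1
  'oqmlic' < 'yfqtya' since 'o' < 'y' at position 1
Chaining these comparisons gives the alphabetical order.
Final answer: ['biz', 'dgeete', 'mirc', 'myashh', 'nnnab', 'oqmlic', 'yfqtya']


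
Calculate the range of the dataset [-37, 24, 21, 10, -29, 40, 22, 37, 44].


Maximum value: 44
Minimum value: -37
Range = 44 - (-37) = 81
Final answer: 81


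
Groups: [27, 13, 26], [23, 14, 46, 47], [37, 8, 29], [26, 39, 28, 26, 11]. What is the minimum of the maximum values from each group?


Find max of each group:
  Group 1: [27, 13, 26] -> max = 27
  Group 2: [23, 14, 46, 47] -> max = 47
  Group 3: [37, 8, 29] -> max = 37
  Group 4: [26, 39, 28, 26, 11] -> max = 39
Maxes: [27, 47, 37, 39]
Minimum of maxes = 27
Final answer: 27


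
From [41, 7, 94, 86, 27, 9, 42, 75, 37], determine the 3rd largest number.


Sort descending: [94, 86, 75, 42, 41, 37, 27, 9, 7]
The 3rd element (1-indexed) is at index 2.
Value = 75
Final answer: 75


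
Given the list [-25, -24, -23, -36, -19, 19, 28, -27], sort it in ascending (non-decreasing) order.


Original list: [-25, -24, -23, -36, -19, 19, 28, -27]
Repeatedly take the smallest remaining element:
  Remaining [-25, -24, -23, -36, -19, 19, 28, -27] -> smallest is -36
  Remaining [-25, -24, -23, -19, 19, 28, -27] -> smallest is -27
  Remaining [-25, -24, -23, -19, 19, 28] -> smallest is -25
  Remaining [-24, -23, -19, 19, 28] -> smallest is -24
  Remaining [-23, -19, 19, 28] -> smallest is -23
  Remaining [-19, 19, 28] -> smallest is -19
  Remaining [19, 28] -> smallest is 19
  Remaining [28] -> smallest is 28
Collecting the picks in order gives the sorted list.
Final answer: [-36, -27, -25, -24, -23, -19, 19, 28]


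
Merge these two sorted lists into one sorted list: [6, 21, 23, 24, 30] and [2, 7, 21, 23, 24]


List A: [6, 21, 23, 24, 30]
List B: [2, 7, 21, 23, 24]
Repeatedly compare the front elements and take the smaller:
  6 vs 2 -> take 2
  6 vs 7 -> take 6
  21 vs 7 -> take 7
  21 vs 21 -> take 21
  23 vs 21 -> take 21
  23 vs 23 -> take 23
  24 vs 23 -> take 23
  24 vs 24 -> take 24
  30 vs 24 -> take 24
  B is exhausted; append the rest of A: [30]
Final answer: [2, 6, 7, 21, 21, 23, 23, 24, 24, 30]


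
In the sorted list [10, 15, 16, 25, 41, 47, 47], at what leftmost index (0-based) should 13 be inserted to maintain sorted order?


List is sorted: [10, 15, 16, 25, 41, 47, 47]
We need the leftmost position where 13 can be inserted, i.e. the first index whose element is >= 13 (or the end of the list if none is).
Binary search with low=0, high=7 (0-based indices):
  low=0, high=7, mid=3: a[3]=25 >= 13, so high = 3
  low=0, high=3, mid=1: a[1]=15 >= 13, so high = 1
  low=0, high=1, mid=0: a[0]=10 < 13, so low = 1
Now low = high = 1, so the insertion index is 1.
Final answer: 1


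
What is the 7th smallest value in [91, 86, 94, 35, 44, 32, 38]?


Sort ascending: [32, 35, 38, 44, 86, 91, 94]
The 7th element (1-indexed) is at index 6.
Value = 94
Final answer: 94


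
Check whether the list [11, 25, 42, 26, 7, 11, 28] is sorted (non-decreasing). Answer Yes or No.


Check consecutive pairs:
  11 <= 25? True
  25 <= 42? True
  42 <= 26? False
  26 <= 7? False
  7 <= 11? True
  11 <= 28? True
2 consecutive pair(s) are out of order, so the list is not sorted.
Final answer: No


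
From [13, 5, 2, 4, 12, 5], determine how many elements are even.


Check each element:
  13 is odd
  5 is odd
  2 is even
  4 is even
  12 is even
  5 is odd
Evens: [2, 4, 12]
Count of evens = 3
Final answer: 3


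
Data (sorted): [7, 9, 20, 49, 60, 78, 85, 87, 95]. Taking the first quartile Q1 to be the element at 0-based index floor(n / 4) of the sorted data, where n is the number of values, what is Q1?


The list has n = 9 elements.
Q1 index = floor(9 / 4) = floor(2.25) = 2
Counting from index 0 in the sorted data, the element at index 2 is 20.
Final answer: 20


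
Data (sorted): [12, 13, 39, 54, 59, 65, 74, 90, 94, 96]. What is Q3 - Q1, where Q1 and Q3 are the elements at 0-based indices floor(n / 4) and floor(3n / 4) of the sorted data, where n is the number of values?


The data has n = 10 elements.
Q1 index = floor(10 / 4) = floor(2.5) = 2; Q3 index = floor(3 * 10 / 4) = floor(7.5) = 7
Q1 = element at index 2 = 39
Q3 = element at index 7 = 90
IQR = 90 - 39 = 51
Final answer: 51


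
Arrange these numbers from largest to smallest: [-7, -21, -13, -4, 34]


Original list: [-7, -21, -13, -4, 34]
Repeatedly take the largest remaining element:
  Remaining [-7, -21, -13, -4, 34] -> largest is 34
  Remaining [-7, -21, -13, -4] -> largest is -4
  Remaining [-7, -21, -13] -> largest is -7
  Remaining [-21, -13] -> largest is -13
  Remaining [-21] -> largest is -21
Collecting the picks in order gives the descending list.
Final answer: [34, -4, -7, -13, -21]


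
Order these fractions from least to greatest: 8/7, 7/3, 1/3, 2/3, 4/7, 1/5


Convert to decimal for comparison:
  8/7 = 1.1429
  7/3 = 2.3333
  1/3 = 0.3333
  2/3 = 0.6667
  4/7 = 0.5714
  1/5 = 0.2
Decimals in increasing order: 0.2 < 0.3333 < 0.5714 < 0.6667 < 1.1429 < 2.3333
Writing each back as its fraction gives the sorted order.
Final answer: 1/5, 1/3, 4/7, 2/3, 8/7, 7/3


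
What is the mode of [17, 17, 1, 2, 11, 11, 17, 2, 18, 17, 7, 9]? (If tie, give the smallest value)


Count the frequency of each value:
  1 appears 1 time(s)
  2 appears 2 time(s)
  7 appears 1 time(s)
  9 appears 1 time(s)
  11 appears 2 time(s)
  17 appears 4 time(s)
  18 appears 1 time(s)
Maximum frequency is 4.
Only 17 reaches that frequency, so it is the mode.
Final answer: 17


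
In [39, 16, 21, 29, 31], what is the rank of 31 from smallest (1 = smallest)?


Sort ascending: [16, 21, 29, 31, 39]
Find 31 in the sorted list.
31 is at position 4 (1-indexed).
Final answer: 4


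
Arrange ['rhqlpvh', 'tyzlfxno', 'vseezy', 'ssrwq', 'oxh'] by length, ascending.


Compute lengths:
  'rhqlpvh' has length 7
  'tyzlfxno' has length 8
  'vseezy' has length 6
  'ssrwq' has length 5
  'oxh' has length 3
Lengths in increasing order: 3 < 5 < 6 < 7 < 8
Listing the words in that order gives the answer.
Final answer: ['oxh', 'ssrwq', 'vseezy', 'rhqlpvh', 'tyzlfxno']


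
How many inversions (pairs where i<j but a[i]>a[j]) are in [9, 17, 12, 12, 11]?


For each element, count the later elements that are smaller than it:
  9 (index 0): smaller elements after it = [] -> 0
  17 (index 1): smaller elements after it = [12, 12, 11] -> 3
  12 (index 2): smaller elements after it = [11] -> 1
  12 (index 3): smaller elements after it = [11] -> 1
Total inversions = 0 + 3 + 1 + 1 = 5
Final answer: 5


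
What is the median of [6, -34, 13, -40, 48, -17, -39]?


First, sort the list: [-40, -39, -34, -17, 6, 13, 48]
The list has 7 elements (odd count).
The middle index is 3 (0-based), and the element there is -17.
Final answer: -17


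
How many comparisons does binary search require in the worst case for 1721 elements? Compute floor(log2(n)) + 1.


Binary search halves the search space each step.
Maximum comparisons = floor(log2(1721)) + 1
log2(1721) = 10.749
floor(log2(1721)) = 10, so 10 + 1 = 11
Final answer: 11


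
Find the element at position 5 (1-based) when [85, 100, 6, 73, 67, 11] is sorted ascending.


Sort ascending: [6, 11, 67, 73, 85, 100]
The 5th element (1-indexed) is at index 4.
Value = 85
Final answer: 85


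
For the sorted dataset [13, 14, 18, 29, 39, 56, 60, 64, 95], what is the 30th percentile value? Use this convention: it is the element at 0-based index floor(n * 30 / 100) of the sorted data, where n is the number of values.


The dataset has n = 9 elements.
Index = floor(9 * 30 / 100) = floor(270 / 100) = floor(2.7) = 2
Counting from index 0 in the sorted data, the element at index 2 is 18.
Final answer: 18


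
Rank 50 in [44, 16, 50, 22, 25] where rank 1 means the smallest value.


Sort ascending: [16, 22, 25, 44, 50]
Find 50 in the sorted list.
50 is at position 5 (1-indexed).
Final answer: 5


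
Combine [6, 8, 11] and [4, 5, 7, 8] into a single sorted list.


List A: [6, 8, 11]
List B: [4, 5, 7, 8]
Repeatedly compare the front elements and take the smaller:
  6 vs 4 -> take 4
  6 vs 5 -> take 5
  6 vs 7 -> take 6
  8 vs 7 -> take 7
  8 vs 8 -> take 8
  11 vs 8 -> take 8
  B is exhausted; append the rest of A: [11]
Final answer: [4, 5, 6, 7, 8, 8, 11]


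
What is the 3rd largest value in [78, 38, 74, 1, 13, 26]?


Sort descending: [78, 74, 38, 26, 13, 1]
The 3rd element (1-indexed) is at index 2.
Value = 38
Final answer: 38


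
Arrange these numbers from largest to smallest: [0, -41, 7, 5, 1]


Original list: [0, -41, 7, 5, 1]
Repeatedly take the largest remaining element:
  Remaining [0, -41, 7, 5, 1] -> largest is 7
  Remaining [0, -41, 5, 1] -> largest is 5
  Remaining [0, -41, 1] -> largest is 1
  Remaining [0, -41] -> largest is 0
  Remaining [-41] -> largest is -41
Collecting the picks in order gives the descending list.
Final answer: [7, 5, 1, 0, -41]


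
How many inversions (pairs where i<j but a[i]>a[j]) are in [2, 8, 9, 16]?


For each element, count the later elements that are smaller than it:
  2 (index 0): smaller elements after it = [] -> 0
  8 (index 1): smaller elements after it = [] -> 0
  9 (index 2): smaller elements after it = [] -> 0
Total inversions = 0 + 0 + 0 = 0
Final answer: 0


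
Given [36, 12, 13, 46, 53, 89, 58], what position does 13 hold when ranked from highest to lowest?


Sort descending: [89, 58, 53, 46, 36, 13, 12]
Find 13 in the sorted list.
13 is at position 6.
Final answer: 6


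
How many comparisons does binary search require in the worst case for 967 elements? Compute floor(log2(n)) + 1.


Binary search halves the search space each step.
Maximum comparisons = floor(log2(967)) + 1
log2(967) = 9.9174
floor(log2(967)) = 9, so 9 + 1 = 10
Final answer: 10


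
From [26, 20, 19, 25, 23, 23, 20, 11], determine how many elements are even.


Check each element:
  26 is even
  20 is even
  19 is odd
  25 is odd
  23 is odd
  23 is odd
  20 is even
  11 is odd
Evens: [26, 20, 20]
Count of evens = 3
Final answer: 3


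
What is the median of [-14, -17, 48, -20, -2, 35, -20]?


First, sort the list: [-20, -20, -17, -14, -2, 35, 48]
The list has 7 elements (odd count).
The middle index is 3 (0-based), and the element there is -14.
Final answer: -14


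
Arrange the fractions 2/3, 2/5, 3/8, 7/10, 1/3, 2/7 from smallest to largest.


Convert to decimal for comparison:
  2/3 = 0.6667
  2/5 = 0.4
  3/8 = 0.375
  7/10 = 0.7
  1/3 = 0.3333
  2/7 = 0.2857
Decimals in increasing order: 0.2857 < 0.3333 < 0.375 < 0.4 < 0.6667 < 0.7
Writing each back as its fraction gives the sorted order.
Final answer: 2/7, 1/3, 3/8, 2/5, 2/3, 7/10


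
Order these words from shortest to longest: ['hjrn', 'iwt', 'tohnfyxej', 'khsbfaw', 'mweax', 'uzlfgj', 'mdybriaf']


Compute lengths:
  'hjrn' has length 4
  'iwt' has length 3
  'tohnfyxej' has length 9
  'khsbfaw' has length 7
  'mweax' has length 5
  'uzlfgj' has length 6
  'mdybriaf' has length 8
Lengths in increasing order: 3 < 4 < 5 < 6 < 7 < 8 < 9
Listing the words in that order gives the answer.
Final answer: ['iwt', 'hjrn', 'mweax', 'uzlfgj', 'khsbfaw', 'mdybriaf', 'tohnfyxej']


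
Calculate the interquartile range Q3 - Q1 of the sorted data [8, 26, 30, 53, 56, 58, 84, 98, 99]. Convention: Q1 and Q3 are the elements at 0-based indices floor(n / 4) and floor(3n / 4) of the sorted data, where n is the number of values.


The data has n = 9 elements.
Q1 index = floor(9 / 4) = floor(2.25) = 2; Q3 index = floor(3 * 9 / 4) = floor(6.75) = 6
Q1 = element at index 2 = 30
Q3 = element at index 6 = 84
IQR = 84 - 30 = 54
Final answer: 54


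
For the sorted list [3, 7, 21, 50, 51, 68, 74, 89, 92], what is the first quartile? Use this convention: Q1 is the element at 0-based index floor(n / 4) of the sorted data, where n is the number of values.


The list has n = 9 elements.
Q1 index = floor(9 / 4) = floor(2.25) = 2
Counting from index 0 in the sorted data, the element at index 2 is 21.
Final answer: 21


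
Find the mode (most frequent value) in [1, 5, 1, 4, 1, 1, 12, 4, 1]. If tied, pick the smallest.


Count the frequency of each value:
  1 appears 5 time(s)
  4 appears 2 time(s)
  5 appears 1 time(s)
  12 appears 1 time(s)
Maximum frequency is 5.
Only 1 reaches that frequency, so it is the mode.
Final answer: 1


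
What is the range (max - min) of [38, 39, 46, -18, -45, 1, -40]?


Maximum value: 46
Minimum value: -45
Range = 46 - (-45) = 91
Final answer: 91


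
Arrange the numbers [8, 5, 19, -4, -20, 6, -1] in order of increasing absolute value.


Compute absolute values:
  |8| = 8
  |5| = 5
  |19| = 19
  |-4| = 4
  |-20| = 20
  |6| = 6
  |-1| = 1
Absolute values in increasing order: 1 < 4 < 5 < 6 < 8 < 19 < 20
Listing the original numbers in that order gives the answer.
Final answer: [-1, -4, 5, 6, 8, 19, -20]


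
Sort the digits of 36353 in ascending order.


The number 36353 has digits: 3, 6, 3, 5, 3
Sorted: 3, 3, 3, 5, 6
Joining the sorted digits gives the result.
Final answer: 33356


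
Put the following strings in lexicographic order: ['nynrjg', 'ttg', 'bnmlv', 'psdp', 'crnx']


Compare strings character by character (the first differing letter decides):
  'bnmlv' < 'crnx' since 'b' < 'c' at position 1
  'crnx' < 'nynrjg' since 'c' < 'n' at position 1
  'nynrjg' < 'psdp' since 'n' < 'p' at position 1
  'psdp' < 'ttg' since 'p' < 't' at position 1
Chaining these comparisons gives the alphabetical order.
Final answer: ['bnmlv', 'crnx', 'nynrjg', 'psdp', 'ttg']


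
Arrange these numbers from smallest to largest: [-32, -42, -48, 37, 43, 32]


Original list: [-32, -42, -48, 37, 43, 32]
Repeatedly take the smallest remaining element:
  Remaining [-32, -42, -48, 37, 43, 32] -> smallest is -48
  Remaining [-32, -42, 37, 43, 32] -> smallest is -42
  Remaining [-32, 37, 43, 32] -> smallest is -32
  Remaining [37, 43, 32] -> smallest is 32
  Remaining [37, 43] -> smallest is 37
  Remaining [43] -> smallest is 43
Collecting the picks in order gives the sorted list.
Final answer: [-48, -42, -32, 32, 37, 43]


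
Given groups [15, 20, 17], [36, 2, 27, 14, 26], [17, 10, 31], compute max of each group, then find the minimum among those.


Find max of each group:
  Group 1: [15, 20, 17] -> max = 20
  Group 2: [36, 2, 27, 14, 26] -> max = 36
  Group 3: [17, 10, 31] -> max = 31
Maxes: [20, 36, 31]
Minimum of maxes = 20
Final answer: 20


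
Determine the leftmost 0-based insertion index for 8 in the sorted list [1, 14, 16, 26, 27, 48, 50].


List is sorted: [1, 14, 16, 26, 27, 48, 50]
We need the leftmost position where 8 can be inserted, i.e. the first index whose element is >= 8 (or the end of the list if none is).
Binary search with low=0, high=7 (0-based indices):
  low=0, high=7, mid=3: a[3]=26 >= 8, so high = 3
  low=0, high=3, mid=1: a[1]=14 >= 8, so high = 1
  low=0, high=1, mid=0: a[0]=1 < 8, so low = 1
Now low = high = 1, so the insertion index is 1.
Final answer: 1


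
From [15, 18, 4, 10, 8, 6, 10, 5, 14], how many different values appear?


List all unique values:
Distinct values: [4, 5, 6, 8, 10, 14, 15, 18]
Count = 8
Final answer: 8


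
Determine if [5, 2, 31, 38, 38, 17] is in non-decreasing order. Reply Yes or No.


Check consecutive pairs:
  5 <= 2? False
  2 <= 31? True
  31 <= 38? True
  38 <= 38? True
  38 <= 17? False
2 consecutive pair(s) are out of order, so the list is not sorted.
Final answer: No


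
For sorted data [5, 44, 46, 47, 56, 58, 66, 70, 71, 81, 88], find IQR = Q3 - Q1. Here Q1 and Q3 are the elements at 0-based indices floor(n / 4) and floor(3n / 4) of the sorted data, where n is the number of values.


The data has n = 11 elements.
Q1 index = floor(11 / 4) = floor(2.75) = 2; Q3 index = floor(3 * 11 / 4) = floor(8.25) = 8
Q1 = element at index 2 = 46
Q3 = element at index 8 = 71
IQR = 71 - 46 = 25
Final answer: 25


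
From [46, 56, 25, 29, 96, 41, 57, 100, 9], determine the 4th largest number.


Sort descending: [100, 96, 57, 56, 46, 41, 29, 25, 9]
The 4th element (1-indexed) is at index 3.
Value = 56
Final answer: 56


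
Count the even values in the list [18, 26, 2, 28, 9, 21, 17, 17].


Check each element:
  18 is even
  26 is even
  2 is even
  28 is even
  9 is odd
  21 is odd
  17 is odd
  17 is odd
Evens: [18, 26, 2, 28]
Count of evens = 4
Final answer: 4


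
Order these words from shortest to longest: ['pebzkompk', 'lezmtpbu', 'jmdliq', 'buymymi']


Compute lengths:
  'pebzkompk' has length 9
  'lezmtpbu' has length 8
  'jmdliq' has length 6
  'buymymi' has length 7
Lengths in increasing order: 6 < 7 < 8 < 9
Listing the words in that order gives the answer.
Final answer: ['jmdliq', 'buymymi', 'lezmtpbu', 'pebzkompk']


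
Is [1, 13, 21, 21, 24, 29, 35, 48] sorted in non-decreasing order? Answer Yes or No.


Check consecutive pairs:
  1 <= 13? True
  13 <= 21? True
  21 <= 21? True
  21 <= 24? True
  24 <= 29? True
  29 <= 35? True
  35 <= 48? True
Every consecutive pair is in order, so the list is non-decreasing.
Final answer: Yes


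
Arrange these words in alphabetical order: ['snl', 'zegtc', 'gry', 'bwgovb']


Compare strings character by character (the first differing letter decides):
  'bwgovb' < 'gry' since 'b' < 'g' at position 1
  'gry' < 'snl' since 'g' < 's' at position 1
  'snl' < 'zegtc' since 's' < 'z' at position 1
Chaining these comparisons gives the alphabetical order.
Final answer: ['bwgovb', 'gry', 'snl', 'zegtc']


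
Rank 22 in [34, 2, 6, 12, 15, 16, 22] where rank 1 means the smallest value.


Sort ascending: [2, 6, 12, 15, 16, 22, 34]
Find 22 in the sorted list.
22 is at position 6 (1-indexed).
Final answer: 6


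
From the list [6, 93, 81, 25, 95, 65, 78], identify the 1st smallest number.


Sort ascending: [6, 25, 65, 78, 81, 93, 95]
The 1st element (1-indexed) is at index 0.
Value = 6
Final answer: 6


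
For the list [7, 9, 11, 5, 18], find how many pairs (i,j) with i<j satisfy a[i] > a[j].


For each element, count the later elements that are smaller than it:
  7 (index 0): smaller elements after it = [5] -> 1
  9 (index 1): smaller elements after it = [5] -> 1
  11 (index 2): smaller elements after it = [5] -> 1
  5 (index 3): smaller elements after it = [] -> 0
Total inversions = 1 + 1 + 1 + 0 = 3
Final answer: 3


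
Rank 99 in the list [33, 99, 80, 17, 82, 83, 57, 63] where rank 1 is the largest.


Sort descending: [99, 83, 82, 80, 63, 57, 33, 17]
Find 99 in the sorted list.
99 is at position 1.
Final answer: 1


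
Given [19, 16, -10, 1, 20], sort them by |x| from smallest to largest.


Compute absolute values:
  |19| = 19
  |16| = 16
  |-10| = 10
  |1| = 1
  |20| = 20
Absolute values in increasing order: 1 < 10 < 16 < 19 < 20
Listing the original numbers in that order gives the answer.
Final answer: [1, -10, 16, 19, 20]


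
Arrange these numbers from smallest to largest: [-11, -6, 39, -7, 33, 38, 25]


Original list: [-11, -6, 39, -7, 33, 38, 25]
Repeatedly take the smallest remaining element:
  Remaining [-11, -6, 39, -7, 33, 38, 25] -> smallest is -11
  Remaining [-6, 39, -7, 33, 38, 25] -> smallest is -7
  Remaining [-6, 39, 33, 38, 25] -> smallest is -6
  Remaining [39, 33, 38, 25] -> smallest is 25
  Remaining [39, 33, 38] -> smallest is 33
  Remaining [39, 38] -> smallest is 38
  Remaining [39] -> smallest is 39
Collecting the picks in order gives the sorted list.
Final answer: [-11, -7, -6, 25, 33, 38, 39]


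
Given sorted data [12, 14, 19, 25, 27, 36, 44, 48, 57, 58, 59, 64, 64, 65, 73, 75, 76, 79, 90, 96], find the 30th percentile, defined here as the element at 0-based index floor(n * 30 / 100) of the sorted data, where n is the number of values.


The dataset has n = 20 elements.
Index = floor(20 * 30 / 100) = floor(600 / 100) = floor(6) = 6
Counting from index 0 in the sorted data, the element at index 6 is 44.
Final answer: 44


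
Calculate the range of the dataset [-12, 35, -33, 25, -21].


Maximum value: 35
Minimum value: -33
Range = 35 - (-33) = 68
Final answer: 68


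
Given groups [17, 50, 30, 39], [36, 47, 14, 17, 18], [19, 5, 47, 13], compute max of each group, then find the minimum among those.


Find max of each group:
  Group 1: [17, 50, 30, 39] -> max = 50
  Group 2: [36, 47, 14, 17, 18] -> max = 47
  Group 3: [19, 5, 47, 13] -> max = 47
Maxes: [50, 47, 47]
Minimum of maxes = 47
Final answer: 47


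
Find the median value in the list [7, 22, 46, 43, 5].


First, sort the list: [5, 7, 22, 43, 46]
The list has 5 elements (odd count).
The middle index is 2 (0-based), and the element there is 22.
Final answer: 22


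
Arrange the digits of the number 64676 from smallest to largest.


The number 64676 has digits: 6, 4, 6, 7, 6
Sorted: 4, 6, 6, 6, 7
Joining the sorted digits gives the result.
Final answer: 46667


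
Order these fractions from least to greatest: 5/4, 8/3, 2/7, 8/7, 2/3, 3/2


Convert to decimal for comparison:
  5/4 = 1.25
  8/3 = 2.6667
  2/7 = 0.2857
  8/7 = 1.1429
  2/3 = 0.6667
  3/2 = 1.5
Decimals in increasing order: 0.2857 < 0.6667 < 1.1429 < 1.25 < 1.5 < 2.6667
Writing each back as its fraction gives the sorted order.
Final answer: 2/7, 2/3, 8/7, 5/4, 3/2, 8/3


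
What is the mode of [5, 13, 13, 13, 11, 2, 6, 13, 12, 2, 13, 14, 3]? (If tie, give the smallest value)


Count the frequency of each value:
  2 appears 2 time(s)
  3 appears 1 time(s)
  5 appears 1 time(s)
  6 appears 1 time(s)
  11 appears 1 time(s)
  12 appears 1 time(s)
  13 appears 5 time(s)
  14 appears 1 time(s)
Maximum frequency is 5.
Only 13 reaches that frequency, so it is the mode.
Final answer: 13


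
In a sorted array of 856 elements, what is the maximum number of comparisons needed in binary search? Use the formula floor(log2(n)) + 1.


Binary search halves the search space each step.
Maximum comparisons = floor(log2(856)) + 1
log2(856) = 9.7415
floor(log2(856)) = 9, so 9 + 1 = 10
Final answer: 10


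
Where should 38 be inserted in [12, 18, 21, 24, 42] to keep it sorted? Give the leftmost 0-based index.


List is sorted: [12, 18, 21, 24, 42]
We need the leftmost position where 38 can be inserted, i.e. the first index whose element is >= 38 (or the end of the list if none is).
Binary search with low=0, high=5 (0-based indices):
  low=0, high=5, mid=2: a[2]=21 < 38, so low = 3
  low=3, high=5, mid=4: a[4]=42 >= 38, so high = 4
  low=3, high=4, mid=3: a[3]=24 < 38, so low = 4
Now low = high = 4, so the insertion index is 4.
Final answer: 4


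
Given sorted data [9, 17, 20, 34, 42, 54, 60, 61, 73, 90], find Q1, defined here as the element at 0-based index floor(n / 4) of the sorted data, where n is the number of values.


The list has n = 10 elements.
Q1 index = floor(10 / 4) = floor(2.5) = 2
Counting from index 0 in the sorted data, the element at index 2 is 20.
Final answer: 20


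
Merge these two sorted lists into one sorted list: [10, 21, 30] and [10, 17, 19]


List A: [10, 21, 30]
List B: [10, 17, 19]
Repeatedly compare the front elements and take the smaller:
  10 vs 10 -> take 10
  21 vs 10 -> take 10
  21 vs 17 -> take 17
  21 vs 19 -> take 19
  B is exhausted; append the rest of A: [21, 30]
Final answer: [10, 10, 17, 19, 21, 30]


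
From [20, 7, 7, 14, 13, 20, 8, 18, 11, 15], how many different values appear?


List all unique values:
Distinct values: [7, 8, 11, 13, 14, 15, 18, 20]
Count = 8
Final answer: 8


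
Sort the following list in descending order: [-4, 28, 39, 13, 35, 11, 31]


Original list: [-4, 28, 39, 13, 35, 11, 31]
Repeatedly take the largest remaining element:
  Remaining [-4, 28, 39, 13, 35, 11, 31] -> largest is 39
  Remaining [-4, 28, 13, 35, 11, 31] -> largest is 35
  Remaining [-4, 28, 13, 11, 31] -> largest is 31
  Remaining [-4, 28, 13, 11] -> largest is 28
  Remaining [-4, 13, 11] -> largest is 13
  Remaining [-4, 11] -> largest is 11
  Remaining [-4] -> largest is -4
Collecting the picks in order gives the descending list.
Final answer: [39, 35, 31, 28, 13, 11, -4]


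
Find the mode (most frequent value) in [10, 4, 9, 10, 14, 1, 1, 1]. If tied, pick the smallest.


Count the frequency of each value:
  1 appears 3 time(s)
  4 appears 1 time(s)
  9 appears 1 time(s)
  10 appears 2 time(s)
  14 appears 1 time(s)
Maximum frequency is 3.
Only 1 reaches that frequency, so it is the mode.
Final answer: 1


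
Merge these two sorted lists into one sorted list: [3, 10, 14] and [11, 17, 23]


List A: [3, 10, 14]
List B: [11, 17, 23]
Repeatedly compare the front elements and take the smaller:
  3 vs 11 -> take 3
  10 vs 11 -> take 10
  14 vs 11 -> take 11
  14 vs 17 -> take 14
  A is exhausted; append the rest of B: [17, 23]
Final answer: [3, 10, 11, 14, 17, 23]


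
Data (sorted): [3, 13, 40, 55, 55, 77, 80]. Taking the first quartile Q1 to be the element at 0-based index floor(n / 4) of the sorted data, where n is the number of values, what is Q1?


The list has n = 7 elements.
Q1 index = floor(7 / 4) = floor(1.75) = 1
Counting from index 0 in the sorted data, the element at index 1 is 13.
Final answer: 13


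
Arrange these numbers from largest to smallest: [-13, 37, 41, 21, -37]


Original list: [-13, 37, 41, 21, -37]
Repeatedly take the largest remaining element:
  Remaining [-13, 37, 41, 21, -37] -> largest is 41
  Remaining [-13, 37, 21, -37] -> largest is 37
  Remaining [-13, 21, -37] -> largest is 21
  Remaining [-13, -37] -> largest is -13
  Remaining [-37] -> largest is -37
Collecting the picks in order gives the descending list.
Final answer: [41, 37, 21, -13, -37]


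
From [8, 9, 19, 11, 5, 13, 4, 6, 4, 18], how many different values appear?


List all unique values:
Distinct values: [4, 5, 6, 8, 9, 11, 13, 18, 19]
Count = 9
Final answer: 9


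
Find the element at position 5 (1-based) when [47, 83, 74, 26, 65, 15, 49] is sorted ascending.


Sort ascending: [15, 26, 47, 49, 65, 74, 83]
The 5th element (1-indexed) is at index 4.
Value = 65
Final answer: 65


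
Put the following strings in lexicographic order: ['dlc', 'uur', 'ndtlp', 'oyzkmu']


Compare strings character by character (the first differing letter decides):
  'dlc' < 'ndtlp' since 'd' < 'n' at position 1
  'ndtlp' < 'oyzkmu' since 'n' < 'o' at position 1
  'oyzkmu' < 'uur' since 'o' < 'u' at position 1
Chaining these comparisons gives the alphabetical order.
Final answer: ['dlc', 'ndtlp', 'oyzkmu', 'uur']


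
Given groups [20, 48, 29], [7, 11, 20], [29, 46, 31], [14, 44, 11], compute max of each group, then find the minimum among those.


Find max of each group:
  Group 1: [20, 48, 29] -> max = 48
  Group 2: [7, 11, 20] -> max = 20
  Group 3: [29, 46, 31] -> max = 46
  Group 4: [14, 44, 11] -> max = 44
Maxes: [48, 20, 46, 44]
Minimum of maxes = 20
Final answer: 20


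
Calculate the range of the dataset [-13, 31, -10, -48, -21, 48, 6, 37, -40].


Maximum value: 48
Minimum value: -48
Range = 48 - (-48) = 96
Final answer: 96


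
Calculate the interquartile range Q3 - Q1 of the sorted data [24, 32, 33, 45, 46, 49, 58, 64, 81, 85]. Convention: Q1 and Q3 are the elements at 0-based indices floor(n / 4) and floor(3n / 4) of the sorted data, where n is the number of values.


The data has n = 10 elements.
Q1 index = floor(10 / 4) = floor(2.5) = 2; Q3 index = floor(3 * 10 / 4) = floor(7.5) = 7
Q1 = element at index 2 = 33
Q3 = element at index 7 = 64
IQR = 64 - 33 = 31
Final answer: 31


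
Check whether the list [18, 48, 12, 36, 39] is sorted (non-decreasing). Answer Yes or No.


Check consecutive pairs:
  18 <= 48? True
  48 <= 12? False
  12 <= 36? True
  36 <= 39? True
1 consecutive pair(s) are out of order, so the list is not sorted.
Final answer: No


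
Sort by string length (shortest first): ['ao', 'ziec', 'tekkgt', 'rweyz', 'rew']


Compute lengths:
  'ao' has length 2
  'ziec' has length 4
  'tekkgt' has length 6
  'rweyz' has length 5
  'rew' has length 3
Lengths in increasing order: 2 < 3 < 4 < 5 < 6
Listing the words in that order gives the answer.
Final answer: ['ao', 'rew', 'ziec', 'rweyz', 'tekkgt']


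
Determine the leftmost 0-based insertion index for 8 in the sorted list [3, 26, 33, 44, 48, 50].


List is sorted: [3, 26, 33, 44, 48, 50]
We need the leftmost position where 8 can be inserted, i.e. the first index whose element is >= 8 (or the end of the list if none is).
Binary search with low=0, high=6 (0-based indices):
  low=0, high=6, mid=3: a[3]=44 >= 8, so high = 3
  low=0, high=3, mid=1: a[1]=26 >= 8, so high = 1
  low=0, high=1, mid=0: a[0]=3 < 8, so low = 1
Now low = high = 1, so the insertion index is 1.
Final answer: 1


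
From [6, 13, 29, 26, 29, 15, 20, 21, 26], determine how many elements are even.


Check each element:
  6 is even
  13 is odd
  29 is odd
  26 is even
  29 is odd
  15 is odd
  20 is even
  21 is odd
  26 is even
Evens: [6, 26, 20, 26]
Count of evens = 4
Final answer: 4
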